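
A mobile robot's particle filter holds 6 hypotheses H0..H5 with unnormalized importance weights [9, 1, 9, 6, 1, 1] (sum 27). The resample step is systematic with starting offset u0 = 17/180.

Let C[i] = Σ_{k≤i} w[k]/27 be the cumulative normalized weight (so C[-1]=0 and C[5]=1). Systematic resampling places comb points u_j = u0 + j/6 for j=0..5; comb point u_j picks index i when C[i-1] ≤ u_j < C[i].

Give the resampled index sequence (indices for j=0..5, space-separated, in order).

0 0 2 2 3 4

C = [1/3, 10/27, 19/27, 25/27, 26/27, 1]
j=0: u_0=17/180 ∈ [0, 1/3) → index 0
j=1: u_1=47/180 ∈ [0, 1/3) → index 0
j=2: u_2=77/180 ∈ [10/27, 19/27) → index 2
j=3: u_3=107/180 ∈ [10/27, 19/27) → index 2
j=4: u_4=137/180 ∈ [19/27, 25/27) → index 3
j=5: u_5=167/180 ∈ [25/27, 26/27) → index 4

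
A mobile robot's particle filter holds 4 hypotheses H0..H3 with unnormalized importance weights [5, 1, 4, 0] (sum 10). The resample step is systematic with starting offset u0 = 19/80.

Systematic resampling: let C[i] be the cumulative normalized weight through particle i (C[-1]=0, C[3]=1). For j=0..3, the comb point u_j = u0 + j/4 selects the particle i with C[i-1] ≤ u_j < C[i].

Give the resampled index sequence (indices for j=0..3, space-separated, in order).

C = [1/2, 3/5, 1, 1]
j=0: u_0=19/80 ∈ [0, 1/2) → index 0
j=1: u_1=39/80 ∈ [0, 1/2) → index 0
j=2: u_2=59/80 ∈ [3/5, 1) → index 2
j=3: u_3=79/80 ∈ [3/5, 1) → index 2

0 0 2 2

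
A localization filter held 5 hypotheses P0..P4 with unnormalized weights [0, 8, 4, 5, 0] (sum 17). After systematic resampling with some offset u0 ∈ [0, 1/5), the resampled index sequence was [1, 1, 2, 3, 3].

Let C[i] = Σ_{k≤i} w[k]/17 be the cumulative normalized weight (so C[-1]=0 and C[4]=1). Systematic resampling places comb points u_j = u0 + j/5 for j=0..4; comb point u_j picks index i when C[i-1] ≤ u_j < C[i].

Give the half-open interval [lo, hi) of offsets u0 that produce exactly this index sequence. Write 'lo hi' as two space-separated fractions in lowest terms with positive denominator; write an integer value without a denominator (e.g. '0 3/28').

9/85 1/5

C = [0, 8/17, 12/17, 1, 1]
j=0 picked index 1: u0 ∈ [0, 8/17)
j=1 picked index 1: u0 ∈ [-1/5, 23/85)
j=2 picked index 2: u0 ∈ [6/85, 26/85)
j=3 picked index 3: u0 ∈ [9/85, 2/5)
j=4 picked index 3: u0 ∈ [-8/85, 1/5)
intersection: [9/85, 1/5)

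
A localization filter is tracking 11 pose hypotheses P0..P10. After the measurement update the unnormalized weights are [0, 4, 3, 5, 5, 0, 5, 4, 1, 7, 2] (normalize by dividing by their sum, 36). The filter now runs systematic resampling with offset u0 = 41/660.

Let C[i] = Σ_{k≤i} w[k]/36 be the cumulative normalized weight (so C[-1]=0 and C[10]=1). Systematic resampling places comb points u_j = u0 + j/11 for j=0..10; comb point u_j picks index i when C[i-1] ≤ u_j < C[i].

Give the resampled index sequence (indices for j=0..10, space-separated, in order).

1 2 3 4 4 6 6 7 9 9 10

C = [0, 1/9, 7/36, 1/3, 17/36, 17/36, 11/18, 13/18, 3/4, 17/18, 1]
j=0: u_0=41/660 ∈ [0, 1/9) → index 1
j=1: u_1=101/660 ∈ [1/9, 7/36) → index 2
j=2: u_2=161/660 ∈ [7/36, 1/3) → index 3
j=3: u_3=221/660 ∈ [1/3, 17/36) → index 4
j=4: u_4=281/660 ∈ [1/3, 17/36) → index 4
j=5: u_5=31/60 ∈ [17/36, 11/18) → index 6
j=6: u_6=401/660 ∈ [17/36, 11/18) → index 6
j=7: u_7=461/660 ∈ [11/18, 13/18) → index 7
j=8: u_8=521/660 ∈ [3/4, 17/18) → index 9
j=9: u_9=581/660 ∈ [3/4, 17/18) → index 9
j=10: u_10=641/660 ∈ [17/18, 1) → index 10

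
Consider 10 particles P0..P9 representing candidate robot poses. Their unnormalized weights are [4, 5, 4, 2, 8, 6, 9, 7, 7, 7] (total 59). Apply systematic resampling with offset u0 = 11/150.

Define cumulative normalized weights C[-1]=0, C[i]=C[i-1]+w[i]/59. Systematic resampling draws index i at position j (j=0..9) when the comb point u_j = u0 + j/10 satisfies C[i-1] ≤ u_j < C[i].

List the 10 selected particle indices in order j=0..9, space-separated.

C = [4/59, 9/59, 13/59, 15/59, 23/59, 29/59, 38/59, 45/59, 52/59, 1]
j=0: u_0=11/150 ∈ [4/59, 9/59) → index 1
j=1: u_1=13/75 ∈ [9/59, 13/59) → index 2
j=2: u_2=41/150 ∈ [15/59, 23/59) → index 4
j=3: u_3=28/75 ∈ [15/59, 23/59) → index 4
j=4: u_4=71/150 ∈ [23/59, 29/59) → index 5
j=5: u_5=43/75 ∈ [29/59, 38/59) → index 6
j=6: u_6=101/150 ∈ [38/59, 45/59) → index 7
j=7: u_7=58/75 ∈ [45/59, 52/59) → index 8
j=8: u_8=131/150 ∈ [45/59, 52/59) → index 8
j=9: u_9=73/75 ∈ [52/59, 1) → index 9

1 2 4 4 5 6 7 8 8 9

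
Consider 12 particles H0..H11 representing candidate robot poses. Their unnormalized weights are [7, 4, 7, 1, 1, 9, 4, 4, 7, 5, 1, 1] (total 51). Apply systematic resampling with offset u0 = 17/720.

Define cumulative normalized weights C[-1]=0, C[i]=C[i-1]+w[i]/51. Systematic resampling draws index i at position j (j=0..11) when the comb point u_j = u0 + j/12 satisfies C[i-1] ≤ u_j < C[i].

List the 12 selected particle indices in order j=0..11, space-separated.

C = [7/51, 11/51, 6/17, 19/51, 20/51, 29/51, 11/17, 37/51, 44/51, 49/51, 50/51, 1]
j=0: u_0=17/720 ∈ [0, 7/51) → index 0
j=1: u_1=77/720 ∈ [0, 7/51) → index 0
j=2: u_2=137/720 ∈ [7/51, 11/51) → index 1
j=3: u_3=197/720 ∈ [11/51, 6/17) → index 2
j=4: u_4=257/720 ∈ [6/17, 19/51) → index 3
j=5: u_5=317/720 ∈ [20/51, 29/51) → index 5
j=6: u_6=377/720 ∈ [20/51, 29/51) → index 5
j=7: u_7=437/720 ∈ [29/51, 11/17) → index 6
j=8: u_8=497/720 ∈ [11/17, 37/51) → index 7
j=9: u_9=557/720 ∈ [37/51, 44/51) → index 8
j=10: u_10=617/720 ∈ [37/51, 44/51) → index 8
j=11: u_11=677/720 ∈ [44/51, 49/51) → index 9

0 0 1 2 3 5 5 6 7 8 8 9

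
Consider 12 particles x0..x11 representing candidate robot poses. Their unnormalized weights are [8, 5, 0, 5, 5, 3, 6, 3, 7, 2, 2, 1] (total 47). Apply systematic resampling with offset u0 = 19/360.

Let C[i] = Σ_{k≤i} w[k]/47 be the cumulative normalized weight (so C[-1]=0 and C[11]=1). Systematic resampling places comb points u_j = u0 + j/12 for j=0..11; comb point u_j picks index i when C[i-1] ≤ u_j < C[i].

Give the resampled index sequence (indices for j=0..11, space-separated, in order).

C = [8/47, 13/47, 13/47, 18/47, 23/47, 26/47, 32/47, 35/47, 42/47, 44/47, 46/47, 1]
j=0: u_0=19/360 ∈ [0, 8/47) → index 0
j=1: u_1=49/360 ∈ [0, 8/47) → index 0
j=2: u_2=79/360 ∈ [8/47, 13/47) → index 1
j=3: u_3=109/360 ∈ [13/47, 18/47) → index 3
j=4: u_4=139/360 ∈ [18/47, 23/47) → index 4
j=5: u_5=169/360 ∈ [18/47, 23/47) → index 4
j=6: u_6=199/360 ∈ [23/47, 26/47) → index 5
j=7: u_7=229/360 ∈ [26/47, 32/47) → index 6
j=8: u_8=259/360 ∈ [32/47, 35/47) → index 7
j=9: u_9=289/360 ∈ [35/47, 42/47) → index 8
j=10: u_10=319/360 ∈ [35/47, 42/47) → index 8
j=11: u_11=349/360 ∈ [44/47, 46/47) → index 10

0 0 1 3 4 4 5 6 7 8 8 10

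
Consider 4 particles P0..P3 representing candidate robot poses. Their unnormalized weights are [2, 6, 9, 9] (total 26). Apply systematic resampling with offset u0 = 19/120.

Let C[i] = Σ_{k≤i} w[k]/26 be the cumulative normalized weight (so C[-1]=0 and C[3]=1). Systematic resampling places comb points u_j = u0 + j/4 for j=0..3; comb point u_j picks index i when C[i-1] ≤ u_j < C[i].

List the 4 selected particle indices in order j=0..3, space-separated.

1 2 3 3

C = [1/13, 4/13, 17/26, 1]
j=0: u_0=19/120 ∈ [1/13, 4/13) → index 1
j=1: u_1=49/120 ∈ [4/13, 17/26) → index 2
j=2: u_2=79/120 ∈ [17/26, 1) → index 3
j=3: u_3=109/120 ∈ [17/26, 1) → index 3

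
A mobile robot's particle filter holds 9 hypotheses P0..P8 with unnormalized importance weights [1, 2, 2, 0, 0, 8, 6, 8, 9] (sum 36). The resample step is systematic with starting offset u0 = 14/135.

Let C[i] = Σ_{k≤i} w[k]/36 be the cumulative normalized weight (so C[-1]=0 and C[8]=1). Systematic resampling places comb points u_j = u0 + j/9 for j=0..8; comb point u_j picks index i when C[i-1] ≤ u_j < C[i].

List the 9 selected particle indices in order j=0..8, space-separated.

2 5 5 6 7 7 8 8 8

C = [1/36, 1/12, 5/36, 5/36, 5/36, 13/36, 19/36, 3/4, 1]
j=0: u_0=14/135 ∈ [1/12, 5/36) → index 2
j=1: u_1=29/135 ∈ [5/36, 13/36) → index 5
j=2: u_2=44/135 ∈ [5/36, 13/36) → index 5
j=3: u_3=59/135 ∈ [13/36, 19/36) → index 6
j=4: u_4=74/135 ∈ [19/36, 3/4) → index 7
j=5: u_5=89/135 ∈ [19/36, 3/4) → index 7
j=6: u_6=104/135 ∈ [3/4, 1) → index 8
j=7: u_7=119/135 ∈ [3/4, 1) → index 8
j=8: u_8=134/135 ∈ [3/4, 1) → index 8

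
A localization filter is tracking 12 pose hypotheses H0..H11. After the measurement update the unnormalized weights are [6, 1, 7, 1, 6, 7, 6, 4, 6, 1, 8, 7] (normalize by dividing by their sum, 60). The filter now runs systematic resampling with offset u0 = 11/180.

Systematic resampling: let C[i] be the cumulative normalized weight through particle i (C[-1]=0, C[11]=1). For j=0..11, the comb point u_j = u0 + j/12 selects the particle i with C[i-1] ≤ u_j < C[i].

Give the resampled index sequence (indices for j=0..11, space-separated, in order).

C = [1/10, 7/60, 7/30, 1/4, 7/20, 7/15, 17/30, 19/30, 11/15, 3/4, 53/60, 1]
j=0: u_0=11/180 ∈ [0, 1/10) → index 0
j=1: u_1=13/90 ∈ [7/60, 7/30) → index 2
j=2: u_2=41/180 ∈ [7/60, 7/30) → index 2
j=3: u_3=14/45 ∈ [1/4, 7/20) → index 4
j=4: u_4=71/180 ∈ [7/20, 7/15) → index 5
j=5: u_5=43/90 ∈ [7/15, 17/30) → index 6
j=6: u_6=101/180 ∈ [7/15, 17/30) → index 6
j=7: u_7=29/45 ∈ [19/30, 11/15) → index 8
j=8: u_8=131/180 ∈ [19/30, 11/15) → index 8
j=9: u_9=73/90 ∈ [3/4, 53/60) → index 10
j=10: u_10=161/180 ∈ [53/60, 1) → index 11
j=11: u_11=44/45 ∈ [53/60, 1) → index 11

0 2 2 4 5 6 6 8 8 10 11 11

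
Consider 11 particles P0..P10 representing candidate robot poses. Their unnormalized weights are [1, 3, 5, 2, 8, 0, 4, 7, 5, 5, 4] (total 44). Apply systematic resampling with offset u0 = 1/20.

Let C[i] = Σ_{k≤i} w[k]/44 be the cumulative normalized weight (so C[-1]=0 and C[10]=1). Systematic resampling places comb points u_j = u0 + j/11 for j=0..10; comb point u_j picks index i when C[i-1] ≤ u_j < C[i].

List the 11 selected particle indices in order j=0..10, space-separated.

C = [1/44, 1/11, 9/44, 1/4, 19/44, 19/44, 23/44, 15/22, 35/44, 10/11, 1]
j=0: u_0=1/20 ∈ [1/44, 1/11) → index 1
j=1: u_1=31/220 ∈ [1/11, 9/44) → index 2
j=2: u_2=51/220 ∈ [9/44, 1/4) → index 3
j=3: u_3=71/220 ∈ [1/4, 19/44) → index 4
j=4: u_4=91/220 ∈ [1/4, 19/44) → index 4
j=5: u_5=111/220 ∈ [19/44, 23/44) → index 6
j=6: u_6=131/220 ∈ [23/44, 15/22) → index 7
j=7: u_7=151/220 ∈ [15/22, 35/44) → index 8
j=8: u_8=171/220 ∈ [15/22, 35/44) → index 8
j=9: u_9=191/220 ∈ [35/44, 10/11) → index 9
j=10: u_10=211/220 ∈ [10/11, 1) → index 10

1 2 3 4 4 6 7 8 8 9 10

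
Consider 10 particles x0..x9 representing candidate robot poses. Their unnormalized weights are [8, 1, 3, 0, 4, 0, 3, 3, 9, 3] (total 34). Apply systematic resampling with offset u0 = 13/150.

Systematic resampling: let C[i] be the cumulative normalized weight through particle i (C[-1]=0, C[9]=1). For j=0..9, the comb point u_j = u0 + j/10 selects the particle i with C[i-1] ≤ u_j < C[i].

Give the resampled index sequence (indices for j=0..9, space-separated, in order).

0 0 2 4 6 7 8 8 8 9

C = [4/17, 9/34, 6/17, 6/17, 8/17, 8/17, 19/34, 11/17, 31/34, 1]
j=0: u_0=13/150 ∈ [0, 4/17) → index 0
j=1: u_1=14/75 ∈ [0, 4/17) → index 0
j=2: u_2=43/150 ∈ [9/34, 6/17) → index 2
j=3: u_3=29/75 ∈ [6/17, 8/17) → index 4
j=4: u_4=73/150 ∈ [8/17, 19/34) → index 6
j=5: u_5=44/75 ∈ [19/34, 11/17) → index 7
j=6: u_6=103/150 ∈ [11/17, 31/34) → index 8
j=7: u_7=59/75 ∈ [11/17, 31/34) → index 8
j=8: u_8=133/150 ∈ [11/17, 31/34) → index 8
j=9: u_9=74/75 ∈ [31/34, 1) → index 9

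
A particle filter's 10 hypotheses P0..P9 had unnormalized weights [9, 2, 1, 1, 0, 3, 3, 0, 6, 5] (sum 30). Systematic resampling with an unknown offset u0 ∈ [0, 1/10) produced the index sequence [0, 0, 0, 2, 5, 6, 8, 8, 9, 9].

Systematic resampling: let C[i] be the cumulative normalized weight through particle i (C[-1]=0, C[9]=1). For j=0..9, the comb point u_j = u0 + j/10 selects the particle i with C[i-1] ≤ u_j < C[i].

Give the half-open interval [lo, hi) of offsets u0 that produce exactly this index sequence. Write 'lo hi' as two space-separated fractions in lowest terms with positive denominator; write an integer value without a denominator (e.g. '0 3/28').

C = [3/10, 11/30, 2/5, 13/30, 13/30, 8/15, 19/30, 19/30, 5/6, 1]
j=0 picked index 0: u0 ∈ [0, 3/10)
j=1 picked index 0: u0 ∈ [-1/10, 1/5)
j=2 picked index 0: u0 ∈ [-1/5, 1/10)
j=3 picked index 2: u0 ∈ [1/15, 1/10)
j=4 picked index 5: u0 ∈ [1/30, 2/15)
j=5 picked index 6: u0 ∈ [1/30, 2/15)
j=6 picked index 8: u0 ∈ [1/30, 7/30)
j=7 picked index 8: u0 ∈ [-1/15, 2/15)
j=8 picked index 9: u0 ∈ [1/30, 1/5)
j=9 picked index 9: u0 ∈ [-1/15, 1/10)
intersection: [1/15, 1/10)

1/15 1/10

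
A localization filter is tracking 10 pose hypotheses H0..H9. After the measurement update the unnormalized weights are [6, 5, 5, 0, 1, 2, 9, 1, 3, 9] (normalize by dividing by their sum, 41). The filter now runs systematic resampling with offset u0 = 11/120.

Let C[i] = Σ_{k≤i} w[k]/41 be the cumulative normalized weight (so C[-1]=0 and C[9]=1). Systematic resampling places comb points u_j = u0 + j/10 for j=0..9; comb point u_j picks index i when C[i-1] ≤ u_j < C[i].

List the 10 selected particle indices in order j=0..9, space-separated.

C = [6/41, 11/41, 16/41, 16/41, 17/41, 19/41, 28/41, 29/41, 32/41, 1]
j=0: u_0=11/120 ∈ [0, 6/41) → index 0
j=1: u_1=23/120 ∈ [6/41, 11/41) → index 1
j=2: u_2=7/24 ∈ [11/41, 16/41) → index 2
j=3: u_3=47/120 ∈ [16/41, 17/41) → index 4
j=4: u_4=59/120 ∈ [19/41, 28/41) → index 6
j=5: u_5=71/120 ∈ [19/41, 28/41) → index 6
j=6: u_6=83/120 ∈ [28/41, 29/41) → index 7
j=7: u_7=19/24 ∈ [32/41, 1) → index 9
j=8: u_8=107/120 ∈ [32/41, 1) → index 9
j=9: u_9=119/120 ∈ [32/41, 1) → index 9

0 1 2 4 6 6 7 9 9 9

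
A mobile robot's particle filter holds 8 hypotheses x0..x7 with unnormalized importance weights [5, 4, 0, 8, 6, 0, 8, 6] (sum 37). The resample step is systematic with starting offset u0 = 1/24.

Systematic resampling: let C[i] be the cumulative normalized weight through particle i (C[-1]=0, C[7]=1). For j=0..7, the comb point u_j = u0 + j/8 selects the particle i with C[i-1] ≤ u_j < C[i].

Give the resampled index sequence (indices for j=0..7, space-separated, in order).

C = [5/37, 9/37, 9/37, 17/37, 23/37, 23/37, 31/37, 1]
j=0: u_0=1/24 ∈ [0, 5/37) → index 0
j=1: u_1=1/6 ∈ [5/37, 9/37) → index 1
j=2: u_2=7/24 ∈ [9/37, 17/37) → index 3
j=3: u_3=5/12 ∈ [9/37, 17/37) → index 3
j=4: u_4=13/24 ∈ [17/37, 23/37) → index 4
j=5: u_5=2/3 ∈ [23/37, 31/37) → index 6
j=6: u_6=19/24 ∈ [23/37, 31/37) → index 6
j=7: u_7=11/12 ∈ [31/37, 1) → index 7

0 1 3 3 4 6 6 7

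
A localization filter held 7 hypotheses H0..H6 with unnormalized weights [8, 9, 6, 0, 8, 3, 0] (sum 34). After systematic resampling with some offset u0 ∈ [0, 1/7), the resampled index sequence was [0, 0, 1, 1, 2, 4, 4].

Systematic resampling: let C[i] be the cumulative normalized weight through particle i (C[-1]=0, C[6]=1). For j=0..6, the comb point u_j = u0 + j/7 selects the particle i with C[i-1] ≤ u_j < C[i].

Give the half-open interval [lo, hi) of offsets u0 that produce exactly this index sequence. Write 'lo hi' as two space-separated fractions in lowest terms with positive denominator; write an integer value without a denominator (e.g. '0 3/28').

0 13/238

C = [4/17, 1/2, 23/34, 23/34, 31/34, 1, 1]
j=0 picked index 0: u0 ∈ [0, 4/17)
j=1 picked index 0: u0 ∈ [-1/7, 11/119)
j=2 picked index 1: u0 ∈ [-6/119, 3/14)
j=3 picked index 1: u0 ∈ [-23/119, 1/14)
j=4 picked index 2: u0 ∈ [-1/14, 25/238)
j=5 picked index 4: u0 ∈ [-9/238, 47/238)
j=6 picked index 4: u0 ∈ [-43/238, 13/238)
intersection: [0, 13/238)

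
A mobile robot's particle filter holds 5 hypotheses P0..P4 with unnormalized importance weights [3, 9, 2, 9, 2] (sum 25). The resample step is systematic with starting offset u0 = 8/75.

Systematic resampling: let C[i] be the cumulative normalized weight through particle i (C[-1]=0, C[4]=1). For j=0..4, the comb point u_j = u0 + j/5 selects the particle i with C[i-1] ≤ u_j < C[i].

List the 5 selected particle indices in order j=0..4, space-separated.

C = [3/25, 12/25, 14/25, 23/25, 1]
j=0: u_0=8/75 ∈ [0, 3/25) → index 0
j=1: u_1=23/75 ∈ [3/25, 12/25) → index 1
j=2: u_2=38/75 ∈ [12/25, 14/25) → index 2
j=3: u_3=53/75 ∈ [14/25, 23/25) → index 3
j=4: u_4=68/75 ∈ [14/25, 23/25) → index 3

0 1 2 3 3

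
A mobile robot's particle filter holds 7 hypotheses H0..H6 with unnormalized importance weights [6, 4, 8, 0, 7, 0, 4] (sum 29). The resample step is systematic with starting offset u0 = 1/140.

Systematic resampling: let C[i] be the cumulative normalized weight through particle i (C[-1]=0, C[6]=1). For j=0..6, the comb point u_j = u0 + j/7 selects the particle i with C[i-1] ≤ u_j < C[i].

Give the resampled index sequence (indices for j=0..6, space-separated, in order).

0 0 1 2 2 4 6

C = [6/29, 10/29, 18/29, 18/29, 25/29, 25/29, 1]
j=0: u_0=1/140 ∈ [0, 6/29) → index 0
j=1: u_1=3/20 ∈ [0, 6/29) → index 0
j=2: u_2=41/140 ∈ [6/29, 10/29) → index 1
j=3: u_3=61/140 ∈ [10/29, 18/29) → index 2
j=4: u_4=81/140 ∈ [10/29, 18/29) → index 2
j=5: u_5=101/140 ∈ [18/29, 25/29) → index 4
j=6: u_6=121/140 ∈ [25/29, 1) → index 6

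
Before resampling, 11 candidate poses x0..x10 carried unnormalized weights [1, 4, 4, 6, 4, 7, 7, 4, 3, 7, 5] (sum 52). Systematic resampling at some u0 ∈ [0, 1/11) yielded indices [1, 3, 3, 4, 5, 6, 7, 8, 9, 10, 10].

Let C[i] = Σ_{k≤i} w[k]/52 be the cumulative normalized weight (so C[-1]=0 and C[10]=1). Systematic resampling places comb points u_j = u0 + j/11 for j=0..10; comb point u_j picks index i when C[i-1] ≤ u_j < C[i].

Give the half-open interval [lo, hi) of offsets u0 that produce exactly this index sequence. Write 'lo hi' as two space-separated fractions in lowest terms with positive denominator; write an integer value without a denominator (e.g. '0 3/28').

51/572 1/11

C = [1/52, 5/52, 9/52, 15/52, 19/52, 1/2, 33/52, 37/52, 10/13, 47/52, 1]
j=0 picked index 1: u0 ∈ [1/52, 5/52)
j=1 picked index 3: u0 ∈ [47/572, 113/572)
j=2 picked index 3: u0 ∈ [-5/572, 61/572)
j=3 picked index 4: u0 ∈ [9/572, 53/572)
j=4 picked index 5: u0 ∈ [1/572, 3/22)
j=5 picked index 6: u0 ∈ [1/22, 103/572)
j=6 picked index 7: u0 ∈ [51/572, 95/572)
j=7 picked index 8: u0 ∈ [43/572, 19/143)
j=8 picked index 9: u0 ∈ [6/143, 101/572)
j=9 picked index 10: u0 ∈ [49/572, 2/11)
j=10 picked index 10: u0 ∈ [-3/572, 1/11)
intersection: [51/572, 1/11)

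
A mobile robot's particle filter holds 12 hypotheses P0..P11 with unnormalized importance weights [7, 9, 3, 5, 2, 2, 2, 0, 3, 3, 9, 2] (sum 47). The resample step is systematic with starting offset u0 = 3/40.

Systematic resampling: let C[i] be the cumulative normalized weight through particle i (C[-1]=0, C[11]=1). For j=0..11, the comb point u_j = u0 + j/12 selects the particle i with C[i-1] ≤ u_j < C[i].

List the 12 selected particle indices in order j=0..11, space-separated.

0 1 1 1 3 3 5 8 9 10 10 11

C = [7/47, 16/47, 19/47, 24/47, 26/47, 28/47, 30/47, 30/47, 33/47, 36/47, 45/47, 1]
j=0: u_0=3/40 ∈ [0, 7/47) → index 0
j=1: u_1=19/120 ∈ [7/47, 16/47) → index 1
j=2: u_2=29/120 ∈ [7/47, 16/47) → index 1
j=3: u_3=13/40 ∈ [7/47, 16/47) → index 1
j=4: u_4=49/120 ∈ [19/47, 24/47) → index 3
j=5: u_5=59/120 ∈ [19/47, 24/47) → index 3
j=6: u_6=23/40 ∈ [26/47, 28/47) → index 5
j=7: u_7=79/120 ∈ [30/47, 33/47) → index 8
j=8: u_8=89/120 ∈ [33/47, 36/47) → index 9
j=9: u_9=33/40 ∈ [36/47, 45/47) → index 10
j=10: u_10=109/120 ∈ [36/47, 45/47) → index 10
j=11: u_11=119/120 ∈ [45/47, 1) → index 11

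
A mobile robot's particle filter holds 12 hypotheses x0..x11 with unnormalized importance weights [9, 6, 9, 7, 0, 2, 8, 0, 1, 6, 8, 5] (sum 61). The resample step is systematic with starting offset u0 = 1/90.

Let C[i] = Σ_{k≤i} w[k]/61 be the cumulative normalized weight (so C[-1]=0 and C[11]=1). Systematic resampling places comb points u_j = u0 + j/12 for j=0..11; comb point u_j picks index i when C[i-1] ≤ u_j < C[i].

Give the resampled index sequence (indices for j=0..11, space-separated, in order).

C = [9/61, 15/61, 24/61, 31/61, 31/61, 33/61, 41/61, 41/61, 42/61, 48/61, 56/61, 1]
j=0: u_0=1/90 ∈ [0, 9/61) → index 0
j=1: u_1=17/180 ∈ [0, 9/61) → index 0
j=2: u_2=8/45 ∈ [9/61, 15/61) → index 1
j=3: u_3=47/180 ∈ [15/61, 24/61) → index 2
j=4: u_4=31/90 ∈ [15/61, 24/61) → index 2
j=5: u_5=77/180 ∈ [24/61, 31/61) → index 3
j=6: u_6=23/45 ∈ [31/61, 33/61) → index 5
j=7: u_7=107/180 ∈ [33/61, 41/61) → index 6
j=8: u_8=61/90 ∈ [41/61, 42/61) → index 8
j=9: u_9=137/180 ∈ [42/61, 48/61) → index 9
j=10: u_10=38/45 ∈ [48/61, 56/61) → index 10
j=11: u_11=167/180 ∈ [56/61, 1) → index 11

0 0 1 2 2 3 5 6 8 9 10 11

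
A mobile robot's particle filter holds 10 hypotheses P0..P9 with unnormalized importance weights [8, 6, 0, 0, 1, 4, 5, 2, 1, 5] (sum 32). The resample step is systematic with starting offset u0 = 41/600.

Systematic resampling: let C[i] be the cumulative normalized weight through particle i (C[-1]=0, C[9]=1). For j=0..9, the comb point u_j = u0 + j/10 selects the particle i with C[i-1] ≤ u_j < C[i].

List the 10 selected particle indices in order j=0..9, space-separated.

C = [1/4, 7/16, 7/16, 7/16, 15/32, 19/32, 3/4, 13/16, 27/32, 1]
j=0: u_0=41/600 ∈ [0, 1/4) → index 0
j=1: u_1=101/600 ∈ [0, 1/4) → index 0
j=2: u_2=161/600 ∈ [1/4, 7/16) → index 1
j=3: u_3=221/600 ∈ [1/4, 7/16) → index 1
j=4: u_4=281/600 ∈ [7/16, 15/32) → index 4
j=5: u_5=341/600 ∈ [15/32, 19/32) → index 5
j=6: u_6=401/600 ∈ [19/32, 3/4) → index 6
j=7: u_7=461/600 ∈ [3/4, 13/16) → index 7
j=8: u_8=521/600 ∈ [27/32, 1) → index 9
j=9: u_9=581/600 ∈ [27/32, 1) → index 9

0 0 1 1 4 5 6 7 9 9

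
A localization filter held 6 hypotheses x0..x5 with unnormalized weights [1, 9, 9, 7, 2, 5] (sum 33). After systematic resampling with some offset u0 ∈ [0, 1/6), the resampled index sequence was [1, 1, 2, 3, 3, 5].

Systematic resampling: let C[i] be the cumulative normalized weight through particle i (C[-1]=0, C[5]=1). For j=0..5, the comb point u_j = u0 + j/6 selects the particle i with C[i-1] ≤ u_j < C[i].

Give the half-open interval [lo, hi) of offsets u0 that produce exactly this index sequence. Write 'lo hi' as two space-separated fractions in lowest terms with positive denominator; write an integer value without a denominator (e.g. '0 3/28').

C = [1/33, 10/33, 19/33, 26/33, 28/33, 1]
j=0 picked index 1: u0 ∈ [1/33, 10/33)
j=1 picked index 1: u0 ∈ [-3/22, 3/22)
j=2 picked index 2: u0 ∈ [-1/33, 8/33)
j=3 picked index 3: u0 ∈ [5/66, 19/66)
j=4 picked index 3: u0 ∈ [-1/11, 4/33)
j=5 picked index 5: u0 ∈ [1/66, 1/6)
intersection: [5/66, 4/33)

5/66 4/33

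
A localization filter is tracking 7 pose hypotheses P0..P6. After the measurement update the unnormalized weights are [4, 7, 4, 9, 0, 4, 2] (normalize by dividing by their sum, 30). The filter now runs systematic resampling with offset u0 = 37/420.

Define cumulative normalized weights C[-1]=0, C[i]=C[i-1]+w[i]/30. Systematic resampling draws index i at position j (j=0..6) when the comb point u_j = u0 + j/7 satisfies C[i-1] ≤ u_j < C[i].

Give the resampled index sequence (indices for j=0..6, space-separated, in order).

0 1 2 3 3 5 6

C = [2/15, 11/30, 1/2, 4/5, 4/5, 14/15, 1]
j=0: u_0=37/420 ∈ [0, 2/15) → index 0
j=1: u_1=97/420 ∈ [2/15, 11/30) → index 1
j=2: u_2=157/420 ∈ [11/30, 1/2) → index 2
j=3: u_3=31/60 ∈ [1/2, 4/5) → index 3
j=4: u_4=277/420 ∈ [1/2, 4/5) → index 3
j=5: u_5=337/420 ∈ [4/5, 14/15) → index 5
j=6: u_6=397/420 ∈ [14/15, 1) → index 6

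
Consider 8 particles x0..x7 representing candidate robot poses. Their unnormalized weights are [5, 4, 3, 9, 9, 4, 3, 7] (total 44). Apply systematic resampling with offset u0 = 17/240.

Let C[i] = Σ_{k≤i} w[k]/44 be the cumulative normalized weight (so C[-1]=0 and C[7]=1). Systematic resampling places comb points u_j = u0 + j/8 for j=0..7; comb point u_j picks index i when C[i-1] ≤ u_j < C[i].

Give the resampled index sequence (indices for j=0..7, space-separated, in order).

0 1 3 3 4 5 6 7

C = [5/44, 9/44, 3/11, 21/44, 15/22, 17/22, 37/44, 1]
j=0: u_0=17/240 ∈ [0, 5/44) → index 0
j=1: u_1=47/240 ∈ [5/44, 9/44) → index 1
j=2: u_2=77/240 ∈ [3/11, 21/44) → index 3
j=3: u_3=107/240 ∈ [3/11, 21/44) → index 3
j=4: u_4=137/240 ∈ [21/44, 15/22) → index 4
j=5: u_5=167/240 ∈ [15/22, 17/22) → index 5
j=6: u_6=197/240 ∈ [17/22, 37/44) → index 6
j=7: u_7=227/240 ∈ [37/44, 1) → index 7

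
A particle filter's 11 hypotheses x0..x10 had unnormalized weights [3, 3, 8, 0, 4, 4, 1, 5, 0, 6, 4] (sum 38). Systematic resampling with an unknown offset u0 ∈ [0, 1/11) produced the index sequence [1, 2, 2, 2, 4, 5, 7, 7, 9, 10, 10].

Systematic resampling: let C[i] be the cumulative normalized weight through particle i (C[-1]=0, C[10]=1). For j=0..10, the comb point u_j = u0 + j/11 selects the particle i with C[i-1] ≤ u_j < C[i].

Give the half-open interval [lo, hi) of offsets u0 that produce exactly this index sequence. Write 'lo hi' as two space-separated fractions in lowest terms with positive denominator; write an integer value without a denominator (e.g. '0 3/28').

C = [3/38, 3/19, 7/19, 7/19, 9/19, 11/19, 23/38, 14/19, 14/19, 17/19, 1]
j=0 picked index 1: u0 ∈ [3/38, 3/19)
j=1 picked index 2: u0 ∈ [14/209, 58/209)
j=2 picked index 2: u0 ∈ [-5/209, 39/209)
j=3 picked index 2: u0 ∈ [-24/209, 20/209)
j=4 picked index 4: u0 ∈ [1/209, 23/209)
j=5 picked index 5: u0 ∈ [4/209, 26/209)
j=6 picked index 7: u0 ∈ [25/418, 40/209)
j=7 picked index 7: u0 ∈ [-13/418, 21/209)
j=8 picked index 9: u0 ∈ [2/209, 35/209)
j=9 picked index 10: u0 ∈ [16/209, 2/11)
j=10 picked index 10: u0 ∈ [-3/209, 1/11)
intersection: [3/38, 1/11)

3/38 1/11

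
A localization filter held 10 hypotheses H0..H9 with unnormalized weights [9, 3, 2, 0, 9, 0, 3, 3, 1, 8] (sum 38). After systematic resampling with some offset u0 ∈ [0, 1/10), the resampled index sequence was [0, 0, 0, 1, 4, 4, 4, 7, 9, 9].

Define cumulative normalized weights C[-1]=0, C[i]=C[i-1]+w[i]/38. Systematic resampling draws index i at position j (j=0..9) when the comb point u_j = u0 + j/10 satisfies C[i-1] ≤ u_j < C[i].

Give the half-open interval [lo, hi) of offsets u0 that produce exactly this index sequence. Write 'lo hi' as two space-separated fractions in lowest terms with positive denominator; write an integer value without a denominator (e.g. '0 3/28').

0 1/190

C = [9/38, 6/19, 7/19, 7/19, 23/38, 23/38, 13/19, 29/38, 15/19, 1]
j=0 picked index 0: u0 ∈ [0, 9/38)
j=1 picked index 0: u0 ∈ [-1/10, 13/95)
j=2 picked index 0: u0 ∈ [-1/5, 7/190)
j=3 picked index 1: u0 ∈ [-6/95, 3/190)
j=4 picked index 4: u0 ∈ [-3/95, 39/190)
j=5 picked index 4: u0 ∈ [-5/38, 2/19)
j=6 picked index 4: u0 ∈ [-22/95, 1/190)
j=7 picked index 7: u0 ∈ [-3/190, 6/95)
j=8 picked index 9: u0 ∈ [-1/95, 1/5)
j=9 picked index 9: u0 ∈ [-21/190, 1/10)
intersection: [0, 1/190)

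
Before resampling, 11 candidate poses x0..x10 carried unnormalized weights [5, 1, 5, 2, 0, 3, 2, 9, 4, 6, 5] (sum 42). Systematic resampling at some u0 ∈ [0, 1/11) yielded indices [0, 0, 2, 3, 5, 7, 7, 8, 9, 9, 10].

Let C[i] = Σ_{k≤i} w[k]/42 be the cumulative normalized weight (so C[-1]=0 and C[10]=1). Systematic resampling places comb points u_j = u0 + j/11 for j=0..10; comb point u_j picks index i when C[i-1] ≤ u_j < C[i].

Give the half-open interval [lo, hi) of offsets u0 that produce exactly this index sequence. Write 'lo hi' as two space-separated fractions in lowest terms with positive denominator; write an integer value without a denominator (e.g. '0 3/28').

C = [5/42, 1/7, 11/42, 13/42, 13/42, 8/21, 3/7, 9/14, 31/42, 37/42, 1]
j=0 picked index 0: u0 ∈ [0, 5/42)
j=1 picked index 0: u0 ∈ [-1/11, 13/462)
j=2 picked index 2: u0 ∈ [-3/77, 37/462)
j=3 picked index 3: u0 ∈ [-5/462, 17/462)
j=4 picked index 5: u0 ∈ [-25/462, 4/231)
j=5 picked index 7: u0 ∈ [-2/77, 29/154)
j=6 picked index 7: u0 ∈ [-9/77, 15/154)
j=7 picked index 8: u0 ∈ [1/154, 47/462)
j=8 picked index 9: u0 ∈ [5/462, 71/462)
j=9 picked index 9: u0 ∈ [-37/462, 29/462)
j=10 picked index 10: u0 ∈ [-13/462, 1/11)
intersection: [5/462, 4/231)

5/462 4/231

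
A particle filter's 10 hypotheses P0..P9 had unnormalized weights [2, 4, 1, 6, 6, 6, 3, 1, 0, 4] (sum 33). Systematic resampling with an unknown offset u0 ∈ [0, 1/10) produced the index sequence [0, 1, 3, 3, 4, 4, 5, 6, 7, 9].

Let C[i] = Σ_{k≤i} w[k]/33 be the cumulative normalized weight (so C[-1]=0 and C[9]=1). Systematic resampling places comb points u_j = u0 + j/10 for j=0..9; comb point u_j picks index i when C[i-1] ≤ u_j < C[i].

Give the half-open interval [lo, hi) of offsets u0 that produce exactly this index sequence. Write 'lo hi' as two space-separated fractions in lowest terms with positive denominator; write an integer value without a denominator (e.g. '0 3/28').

19/330 2/33

C = [2/33, 2/11, 7/33, 13/33, 19/33, 25/33, 28/33, 29/33, 29/33, 1]
j=0 picked index 0: u0 ∈ [0, 2/33)
j=1 picked index 1: u0 ∈ [-13/330, 9/110)
j=2 picked index 3: u0 ∈ [2/165, 32/165)
j=3 picked index 3: u0 ∈ [-29/330, 31/330)
j=4 picked index 4: u0 ∈ [-1/165, 29/165)
j=5 picked index 4: u0 ∈ [-7/66, 5/66)
j=6 picked index 5: u0 ∈ [-4/165, 26/165)
j=7 picked index 6: u0 ∈ [19/330, 49/330)
j=8 picked index 7: u0 ∈ [8/165, 13/165)
j=9 picked index 9: u0 ∈ [-7/330, 1/10)
intersection: [19/330, 2/33)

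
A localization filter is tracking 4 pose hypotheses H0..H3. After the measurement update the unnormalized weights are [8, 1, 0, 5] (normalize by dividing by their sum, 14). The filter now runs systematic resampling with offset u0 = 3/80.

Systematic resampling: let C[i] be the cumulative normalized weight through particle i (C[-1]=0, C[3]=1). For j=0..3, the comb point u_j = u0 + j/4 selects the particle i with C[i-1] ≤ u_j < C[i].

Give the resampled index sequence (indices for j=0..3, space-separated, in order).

0 0 0 3

C = [4/7, 9/14, 9/14, 1]
j=0: u_0=3/80 ∈ [0, 4/7) → index 0
j=1: u_1=23/80 ∈ [0, 4/7) → index 0
j=2: u_2=43/80 ∈ [0, 4/7) → index 0
j=3: u_3=63/80 ∈ [9/14, 1) → index 3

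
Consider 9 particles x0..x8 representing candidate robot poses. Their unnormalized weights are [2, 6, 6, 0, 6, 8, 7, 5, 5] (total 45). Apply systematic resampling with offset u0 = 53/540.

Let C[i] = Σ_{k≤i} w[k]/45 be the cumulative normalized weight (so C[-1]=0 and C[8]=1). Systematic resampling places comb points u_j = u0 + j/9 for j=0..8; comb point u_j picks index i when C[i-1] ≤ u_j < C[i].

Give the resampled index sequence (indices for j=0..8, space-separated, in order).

1 2 4 4 5 6 6 7 8

C = [2/45, 8/45, 14/45, 14/45, 4/9, 28/45, 7/9, 8/9, 1]
j=0: u_0=53/540 ∈ [2/45, 8/45) → index 1
j=1: u_1=113/540 ∈ [8/45, 14/45) → index 2
j=2: u_2=173/540 ∈ [14/45, 4/9) → index 4
j=3: u_3=233/540 ∈ [14/45, 4/9) → index 4
j=4: u_4=293/540 ∈ [4/9, 28/45) → index 5
j=5: u_5=353/540 ∈ [28/45, 7/9) → index 6
j=6: u_6=413/540 ∈ [28/45, 7/9) → index 6
j=7: u_7=473/540 ∈ [7/9, 8/9) → index 7
j=8: u_8=533/540 ∈ [8/9, 1) → index 8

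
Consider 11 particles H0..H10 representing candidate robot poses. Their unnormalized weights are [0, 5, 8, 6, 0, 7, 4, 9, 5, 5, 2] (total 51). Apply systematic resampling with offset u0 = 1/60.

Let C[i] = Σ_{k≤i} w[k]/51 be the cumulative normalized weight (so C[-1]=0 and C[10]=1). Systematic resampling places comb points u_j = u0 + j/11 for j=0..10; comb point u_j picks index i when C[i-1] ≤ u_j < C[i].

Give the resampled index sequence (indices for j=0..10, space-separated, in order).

1 2 2 3 5 5 6 7 7 8 9

C = [0, 5/51, 13/51, 19/51, 19/51, 26/51, 10/17, 13/17, 44/51, 49/51, 1]
j=0: u_0=1/60 ∈ [0, 5/51) → index 1
j=1: u_1=71/660 ∈ [5/51, 13/51) → index 2
j=2: u_2=131/660 ∈ [5/51, 13/51) → index 2
j=3: u_3=191/660 ∈ [13/51, 19/51) → index 3
j=4: u_4=251/660 ∈ [19/51, 26/51) → index 5
j=5: u_5=311/660 ∈ [19/51, 26/51) → index 5
j=6: u_6=371/660 ∈ [26/51, 10/17) → index 6
j=7: u_7=431/660 ∈ [10/17, 13/17) → index 7
j=8: u_8=491/660 ∈ [10/17, 13/17) → index 7
j=9: u_9=551/660 ∈ [13/17, 44/51) → index 8
j=10: u_10=611/660 ∈ [44/51, 49/51) → index 9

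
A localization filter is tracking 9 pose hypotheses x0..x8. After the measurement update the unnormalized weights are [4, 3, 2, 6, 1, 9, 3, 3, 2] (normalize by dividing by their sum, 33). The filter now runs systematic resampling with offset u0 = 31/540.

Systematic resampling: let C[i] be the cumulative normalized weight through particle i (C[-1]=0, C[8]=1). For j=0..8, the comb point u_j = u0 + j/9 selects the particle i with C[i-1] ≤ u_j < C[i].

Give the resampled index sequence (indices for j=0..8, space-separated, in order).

0 1 3 3 5 5 5 6 8

C = [4/33, 7/33, 3/11, 5/11, 16/33, 25/33, 28/33, 31/33, 1]
j=0: u_0=31/540 ∈ [0, 4/33) → index 0
j=1: u_1=91/540 ∈ [4/33, 7/33) → index 1
j=2: u_2=151/540 ∈ [3/11, 5/11) → index 3
j=3: u_3=211/540 ∈ [3/11, 5/11) → index 3
j=4: u_4=271/540 ∈ [16/33, 25/33) → index 5
j=5: u_5=331/540 ∈ [16/33, 25/33) → index 5
j=6: u_6=391/540 ∈ [16/33, 25/33) → index 5
j=7: u_7=451/540 ∈ [25/33, 28/33) → index 6
j=8: u_8=511/540 ∈ [31/33, 1) → index 8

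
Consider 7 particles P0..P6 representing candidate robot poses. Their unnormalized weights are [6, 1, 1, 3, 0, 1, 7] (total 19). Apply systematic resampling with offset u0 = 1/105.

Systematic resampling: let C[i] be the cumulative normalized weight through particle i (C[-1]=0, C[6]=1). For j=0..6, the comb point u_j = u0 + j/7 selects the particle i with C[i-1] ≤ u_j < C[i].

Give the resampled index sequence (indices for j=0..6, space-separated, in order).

C = [6/19, 7/19, 8/19, 11/19, 11/19, 12/19, 1]
j=0: u_0=1/105 ∈ [0, 6/19) → index 0
j=1: u_1=16/105 ∈ [0, 6/19) → index 0
j=2: u_2=31/105 ∈ [0, 6/19) → index 0
j=3: u_3=46/105 ∈ [8/19, 11/19) → index 3
j=4: u_4=61/105 ∈ [11/19, 12/19) → index 5
j=5: u_5=76/105 ∈ [12/19, 1) → index 6
j=6: u_6=13/15 ∈ [12/19, 1) → index 6

0 0 0 3 5 6 6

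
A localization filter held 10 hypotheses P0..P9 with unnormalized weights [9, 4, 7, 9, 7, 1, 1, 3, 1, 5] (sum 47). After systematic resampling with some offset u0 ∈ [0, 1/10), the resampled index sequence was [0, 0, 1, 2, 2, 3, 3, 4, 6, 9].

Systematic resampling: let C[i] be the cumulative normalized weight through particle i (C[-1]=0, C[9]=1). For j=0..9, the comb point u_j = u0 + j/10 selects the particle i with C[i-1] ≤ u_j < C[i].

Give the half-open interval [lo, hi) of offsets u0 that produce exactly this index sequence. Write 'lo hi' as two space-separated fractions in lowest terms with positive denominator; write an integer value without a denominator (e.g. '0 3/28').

0 2/235

C = [9/47, 13/47, 20/47, 29/47, 36/47, 37/47, 38/47, 41/47, 42/47, 1]
j=0 picked index 0: u0 ∈ [0, 9/47)
j=1 picked index 0: u0 ∈ [-1/10, 43/470)
j=2 picked index 1: u0 ∈ [-2/235, 18/235)
j=3 picked index 2: u0 ∈ [-11/470, 59/470)
j=4 picked index 2: u0 ∈ [-29/235, 6/235)
j=5 picked index 3: u0 ∈ [-7/94, 11/94)
j=6 picked index 3: u0 ∈ [-41/235, 4/235)
j=7 picked index 4: u0 ∈ [-39/470, 31/470)
j=8 picked index 6: u0 ∈ [-3/235, 2/235)
j=9 picked index 9: u0 ∈ [-3/470, 1/10)
intersection: [0, 2/235)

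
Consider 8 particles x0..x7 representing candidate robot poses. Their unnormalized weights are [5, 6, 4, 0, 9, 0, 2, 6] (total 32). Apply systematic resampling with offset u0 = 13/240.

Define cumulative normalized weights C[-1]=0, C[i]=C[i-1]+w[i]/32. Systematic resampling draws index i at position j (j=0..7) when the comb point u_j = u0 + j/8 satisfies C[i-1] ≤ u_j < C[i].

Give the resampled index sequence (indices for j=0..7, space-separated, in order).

C = [5/32, 11/32, 15/32, 15/32, 3/4, 3/4, 13/16, 1]
j=0: u_0=13/240 ∈ [0, 5/32) → index 0
j=1: u_1=43/240 ∈ [5/32, 11/32) → index 1
j=2: u_2=73/240 ∈ [5/32, 11/32) → index 1
j=3: u_3=103/240 ∈ [11/32, 15/32) → index 2
j=4: u_4=133/240 ∈ [15/32, 3/4) → index 4
j=5: u_5=163/240 ∈ [15/32, 3/4) → index 4
j=6: u_6=193/240 ∈ [3/4, 13/16) → index 6
j=7: u_7=223/240 ∈ [13/16, 1) → index 7

0 1 1 2 4 4 6 7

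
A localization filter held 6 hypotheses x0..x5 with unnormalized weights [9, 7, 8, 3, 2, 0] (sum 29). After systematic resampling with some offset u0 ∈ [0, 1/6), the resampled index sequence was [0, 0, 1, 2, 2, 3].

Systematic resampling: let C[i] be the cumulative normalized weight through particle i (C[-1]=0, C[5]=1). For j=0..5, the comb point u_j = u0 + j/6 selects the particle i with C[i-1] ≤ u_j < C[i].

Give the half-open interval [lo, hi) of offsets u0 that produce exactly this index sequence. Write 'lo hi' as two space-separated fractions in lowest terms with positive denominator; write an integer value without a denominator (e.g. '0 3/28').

C = [9/29, 16/29, 24/29, 27/29, 1, 1]
j=0 picked index 0: u0 ∈ [0, 9/29)
j=1 picked index 0: u0 ∈ [-1/6, 25/174)
j=2 picked index 1: u0 ∈ [-2/87, 19/87)
j=3 picked index 2: u0 ∈ [3/58, 19/58)
j=4 picked index 2: u0 ∈ [-10/87, 14/87)
j=5 picked index 3: u0 ∈ [-1/174, 17/174)
intersection: [3/58, 17/174)

3/58 17/174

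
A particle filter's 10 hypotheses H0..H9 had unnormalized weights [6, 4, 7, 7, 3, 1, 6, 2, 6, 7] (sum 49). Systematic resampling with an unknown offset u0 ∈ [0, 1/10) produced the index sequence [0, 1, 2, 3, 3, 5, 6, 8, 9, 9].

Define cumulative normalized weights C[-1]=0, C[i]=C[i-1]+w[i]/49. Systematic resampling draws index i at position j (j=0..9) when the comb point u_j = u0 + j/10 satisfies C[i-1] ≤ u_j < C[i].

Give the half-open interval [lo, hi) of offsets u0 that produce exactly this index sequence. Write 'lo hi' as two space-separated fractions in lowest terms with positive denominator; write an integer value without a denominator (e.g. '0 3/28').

C = [6/49, 10/49, 17/49, 24/49, 27/49, 4/7, 34/49, 36/49, 6/7, 1]
j=0 picked index 0: u0 ∈ [0, 6/49)
j=1 picked index 1: u0 ∈ [11/490, 51/490)
j=2 picked index 2: u0 ∈ [1/245, 36/245)
j=3 picked index 3: u0 ∈ [23/490, 93/490)
j=4 picked index 3: u0 ∈ [-13/245, 22/245)
j=5 picked index 5: u0 ∈ [5/98, 1/14)
j=6 picked index 6: u0 ∈ [-1/35, 23/245)
j=7 picked index 8: u0 ∈ [17/490, 11/70)
j=8 picked index 9: u0 ∈ [2/35, 1/5)
j=9 picked index 9: u0 ∈ [-3/70, 1/10)
intersection: [2/35, 1/14)

2/35 1/14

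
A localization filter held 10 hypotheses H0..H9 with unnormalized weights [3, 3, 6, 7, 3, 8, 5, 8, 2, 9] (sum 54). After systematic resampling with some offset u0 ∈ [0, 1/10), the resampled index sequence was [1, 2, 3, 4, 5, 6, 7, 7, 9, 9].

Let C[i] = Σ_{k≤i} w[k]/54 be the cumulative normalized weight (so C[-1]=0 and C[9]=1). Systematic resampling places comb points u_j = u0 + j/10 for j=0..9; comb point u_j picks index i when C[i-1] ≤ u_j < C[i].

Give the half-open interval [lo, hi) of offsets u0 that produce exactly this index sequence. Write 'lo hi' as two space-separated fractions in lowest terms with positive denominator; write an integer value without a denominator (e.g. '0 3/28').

C = [1/18, 1/9, 2/9, 19/54, 11/27, 5/9, 35/54, 43/54, 5/6, 1]
j=0 picked index 1: u0 ∈ [1/18, 1/9)
j=1 picked index 2: u0 ∈ [1/90, 11/90)
j=2 picked index 3: u0 ∈ [1/45, 41/270)
j=3 picked index 4: u0 ∈ [7/135, 29/270)
j=4 picked index 5: u0 ∈ [1/135, 7/45)
j=5 picked index 6: u0 ∈ [1/18, 4/27)
j=6 picked index 7: u0 ∈ [13/270, 53/270)
j=7 picked index 7: u0 ∈ [-7/135, 13/135)
j=8 picked index 9: u0 ∈ [1/30, 1/5)
j=9 picked index 9: u0 ∈ [-1/15, 1/10)
intersection: [1/18, 13/135)

1/18 13/135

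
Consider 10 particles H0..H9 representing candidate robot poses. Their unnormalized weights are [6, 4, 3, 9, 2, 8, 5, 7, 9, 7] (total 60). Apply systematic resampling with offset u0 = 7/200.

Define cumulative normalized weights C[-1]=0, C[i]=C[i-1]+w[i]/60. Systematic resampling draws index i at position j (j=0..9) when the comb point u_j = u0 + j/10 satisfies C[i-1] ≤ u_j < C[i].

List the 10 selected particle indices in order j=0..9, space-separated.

C = [1/10, 1/6, 13/60, 11/30, 2/5, 8/15, 37/60, 11/15, 53/60, 1]
j=0: u_0=7/200 ∈ [0, 1/10) → index 0
j=1: u_1=27/200 ∈ [1/10, 1/6) → index 1
j=2: u_2=47/200 ∈ [13/60, 11/30) → index 3
j=3: u_3=67/200 ∈ [13/60, 11/30) → index 3
j=4: u_4=87/200 ∈ [2/5, 8/15) → index 5
j=5: u_5=107/200 ∈ [8/15, 37/60) → index 6
j=6: u_6=127/200 ∈ [37/60, 11/15) → index 7
j=7: u_7=147/200 ∈ [11/15, 53/60) → index 8
j=8: u_8=167/200 ∈ [11/15, 53/60) → index 8
j=9: u_9=187/200 ∈ [53/60, 1) → index 9

0 1 3 3 5 6 7 8 8 9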